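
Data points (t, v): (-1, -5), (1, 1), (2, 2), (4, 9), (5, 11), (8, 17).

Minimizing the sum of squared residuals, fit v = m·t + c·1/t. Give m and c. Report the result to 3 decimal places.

The normal system MᵀM·[m, c]ᵀ = Mᵀv is [[111, 6]; [6, 3789/1600]]·[m, c]ᵀ = [237, 543/40]ᵀ.
Determinant 111·(3789/1600) − 6² = 362979/1600.
m = (237·(3789/1600) − 6·(543/40))/(362979/1600) = 85297/40331; c = (111·(543/40) − 6·237)/(362979/1600) = 15080/40331.

m = 2.115, c = 0.374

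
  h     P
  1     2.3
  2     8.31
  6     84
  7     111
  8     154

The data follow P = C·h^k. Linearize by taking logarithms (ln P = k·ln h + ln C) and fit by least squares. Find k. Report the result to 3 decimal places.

k = 2.028

With ln Pᵢ as the transformed response and ln hᵢ as the regressor:
Sums: Σln h = 6.5103, Σ(ln h)² = 11.8015, Σln P = 17.1277, Σln h·ln P = 29.0450.
Normal system: [[11.8015, 6.5103]; [6.5103, 5]]·[k, ln C]ᵀ = [29.0450, 17.1277]ᵀ.
Slope k = (n·Σln h·ln P − Σln h·Σln P)/(n·Σ(ln h)² − (Σln h)²) = (5·29.0450 − 6.5103·17.1277)/16.6240 = 2.02837; ln C = (Σln P − k·Σln h)/n = 0.78449.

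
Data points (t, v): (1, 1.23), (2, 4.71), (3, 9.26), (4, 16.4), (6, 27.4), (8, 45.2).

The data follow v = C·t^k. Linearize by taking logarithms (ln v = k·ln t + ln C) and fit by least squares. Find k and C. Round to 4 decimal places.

With ln vᵢ as the transformed response and ln tᵢ as the regressor:
Sums: Σln t = 7.0493, Σ(ln t)² = 11.1437, Σln v = 13.9013, Σln t·ln v = 21.2539.
Normal system: [[11.1437, 7.0493]; [7.0493, 6]]·[k, ln C]ᵀ = [21.2539, 13.9013]ᵀ.
Solving (det = 17.1702): k = 1.71979, ln C = 0.29635, so C = exp(0.29635) = 1.34493.

k = 1.7198, C = 1.3449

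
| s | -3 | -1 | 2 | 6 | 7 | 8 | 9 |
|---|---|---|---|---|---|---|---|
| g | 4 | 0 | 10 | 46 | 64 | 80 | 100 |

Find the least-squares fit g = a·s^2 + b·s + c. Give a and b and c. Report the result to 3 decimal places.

Setting ∂/∂a … = 0 gives: 14452·a + 1780·b + 244·c = 18088;  1780·a + 244·b + 28·c = 2272;  244·a + 28·b + 7·c = 304.
(Σs^2·s^2 = 14452, Σs^2·s = 1780, Σs^2 = 244, Σs·s = 244, Σs = 28, Σ1 = 7, Σs^2·g = 18088, Σs·g = 2272, Σg = 304.)
Solving the 3×3 system (Gaussian elimination) gives a = 3399/3368, b = 6241/3368, c = 353/421.

a = 1.009, b = 1.853, c = 0.838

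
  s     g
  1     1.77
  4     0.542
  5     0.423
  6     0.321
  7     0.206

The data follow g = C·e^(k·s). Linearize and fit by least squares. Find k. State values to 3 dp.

k = -0.350

Linearized form: ln g = k·s + ln C. From the 5 transformed points,
Σs = 23.0000, Σ(s)² = 127.0000, Σln g = -3.6181, Σs·ln g = -24.0579.
Equations: 127.0000·k + 23.0000·ln C = -24.0579;  23.0000·k + 5·ln C = -3.6181.
Slope k = (n·Σs·ln g − Σs·Σln g)/(n·Σ(s)² − (Σs)²) = (5·-24.0579 − 23.0000·-3.6181)/106.0000 = -0.34975; ln C = (Σln g − k·Σs)/n = 0.88524.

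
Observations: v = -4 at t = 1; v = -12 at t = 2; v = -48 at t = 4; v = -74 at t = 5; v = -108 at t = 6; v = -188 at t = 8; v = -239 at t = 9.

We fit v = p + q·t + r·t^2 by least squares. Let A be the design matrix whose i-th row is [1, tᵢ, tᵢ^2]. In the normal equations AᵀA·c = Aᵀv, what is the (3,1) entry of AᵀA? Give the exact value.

227

Row 3 ↔ basis t^2, column 1 ↔ basis 1, so (AᵀA)_{3,1} = Σᵢ t^2 = (1)·(1) + (4)·(1) + (16)·(1) + (25)·(1) + (36)·(1) + (64)·(1) + (81)·(1) = 227.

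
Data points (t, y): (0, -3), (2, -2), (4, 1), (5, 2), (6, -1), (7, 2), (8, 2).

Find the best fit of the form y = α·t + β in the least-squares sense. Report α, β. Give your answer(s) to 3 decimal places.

The normal equations are: 194·α + 32·β = 34;  32·α + 7·β = 1.
det = 194·7 − 32² = 334.
α = (34·7 − 32·1)/334 = 103/167; β = (194·1 − 32·34)/334 = -447/167.

α = 0.617, β = -2.677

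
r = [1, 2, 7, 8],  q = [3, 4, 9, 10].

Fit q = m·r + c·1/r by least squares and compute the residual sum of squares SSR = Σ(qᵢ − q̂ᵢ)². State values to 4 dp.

From the data, Σr·r = 118, Σr·1/r = 4, Σ1/r·1/r = 4033/3136.
And Σr·q = 154, Σ1/r·q = 211/28.
XᵀX·[m, c]ᵀ = Xᵀq becomes [[118, 4]; [4, 4033/3136]]·[m, c]ᵀ = [154, 211/28]ᵀ.
Eliminating c: (4033/3136)·(row 1) − 4·(row 2) gives (212859/1568)·m = (4033/3136)·154 − 4·(211/28) = 5373/32, so m = 29253/23651.
Then c = ((211/28) − 4·(29253/23651))/(4033/3136) = 47600/23651.
Residuals: -5900/23651, 12298/23651, 1288/23651, -3464/23651; SSR = 8444/23651.

SSR = 0.3570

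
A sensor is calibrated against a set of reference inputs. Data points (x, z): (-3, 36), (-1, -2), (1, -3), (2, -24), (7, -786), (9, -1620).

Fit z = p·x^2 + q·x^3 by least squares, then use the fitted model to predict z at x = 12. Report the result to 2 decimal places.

ẑ = -3741.47

Compute the Gram sums: Σx^2·x^2 = 9061, Σx^2·x^3 = 75645, Σx^3·x^3 = 649885.
Moment sums: Σx^2·z = -169511, Σx^3·z = -1451743.
Determinant 9061·649885 − 75645² = 166441960.
p = ((-169511)·649885 − 75645·(-1451743))/166441960 = -8638925/4161049; q = (9061·(-1451743) − 75645·(-169511))/166441960 = -1010926/507445.
At x = 12: ẑ = (-8638925/4161049)·(144) + (-1010926/507445)·(1728) = -77842111248/20805245.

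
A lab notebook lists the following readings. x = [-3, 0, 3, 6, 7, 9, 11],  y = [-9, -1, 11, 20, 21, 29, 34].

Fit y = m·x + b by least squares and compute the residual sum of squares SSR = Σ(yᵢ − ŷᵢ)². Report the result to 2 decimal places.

AᵀA·[m, b]ᵀ = Aᵀy reads: 305·m + 33·b = 962;  33·m + 7·b = 105.
det = 305·7 − 33² = 1046.
m = (962·7 − 33·105)/1046 = 3269/1046; b = (305·105 − 33·962)/1046 = 279/1046.
Residuals: 57/523, -1325/1046, 710/523, 1027/1046, -598/523, 317/523, -337/523; SSR = 6813/1046.

SSR = 6.51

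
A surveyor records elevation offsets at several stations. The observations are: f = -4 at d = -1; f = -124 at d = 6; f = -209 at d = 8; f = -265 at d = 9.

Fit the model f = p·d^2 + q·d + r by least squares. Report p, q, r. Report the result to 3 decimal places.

XᵀX·[p, q, r]ᵀ = Xᵀf reads: 11954·p + 1456·q + 182·r = -39309;  1456·p + 182·q + 22·r = -4797;  182·p + 22·q + 4·r = -602.
(Σd^2·d^2 = 11954, Σd^2·d = 1456, Σd^2 = 182, Σd·d = 182, Σd = 22, Σ1 = 4, Σd^2·f = -39309, Σd·f = -4797, Σf = -602.)
Row-reducing yields p = -1413/473, q = -983/473, r = -2977/946.

p = -2.987, q = -2.078, r = -3.147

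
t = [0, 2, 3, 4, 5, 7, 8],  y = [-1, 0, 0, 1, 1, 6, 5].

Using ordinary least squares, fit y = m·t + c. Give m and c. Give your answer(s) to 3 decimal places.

From the data, Σt·t = 167, Σt = 29, Σ1 = 7.
Right-hand side: Σt·y = 91, Σy = 12.
So MᵀM·[m, c]ᵀ = Mᵀy: [[167, 29]; [29, 7]]·[m, c]ᵀ = [91, 12]ᵀ.
Eliminating c: 7·(row 1) − 29·(row 2) gives 328·m = 7·91 − 29·12 = 289, so m = 289/328.
Then c = (12 − 29·(289/328))/7 = -635/328.

m = 0.881, c = -1.936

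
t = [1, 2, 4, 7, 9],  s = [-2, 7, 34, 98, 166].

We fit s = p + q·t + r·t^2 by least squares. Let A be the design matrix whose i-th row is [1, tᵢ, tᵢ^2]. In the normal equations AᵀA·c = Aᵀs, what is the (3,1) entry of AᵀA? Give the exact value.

151

Row 3 ↔ basis t^2, column 1 ↔ basis 1, so (AᵀA)_{3,1} = Σᵢ t^2 = (1)·(1) + (4)·(1) + (16)·(1) + (49)·(1) + (81)·(1) = 151.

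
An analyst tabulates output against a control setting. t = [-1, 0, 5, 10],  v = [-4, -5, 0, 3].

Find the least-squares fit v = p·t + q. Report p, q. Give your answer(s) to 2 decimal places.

p = 0.71, q = -4.00

From the data, Σt·t = 126, Σt = 14, Σ1 = 4.
For Mᵀv: Σt·v = 34, Σv = -6.
So MᵀM·[p, q]ᵀ = Mᵀv: [[126, 14]; [14, 4]]·[p, q]ᵀ = [34, -6]ᵀ.
Eliminating q: 4·(row 1) − 14·(row 2) gives 308·p = 4·34 − 14·(-6) = 220, so p = 5/7.
Then q = ((-6) − 14·(5/7))/4 = -4.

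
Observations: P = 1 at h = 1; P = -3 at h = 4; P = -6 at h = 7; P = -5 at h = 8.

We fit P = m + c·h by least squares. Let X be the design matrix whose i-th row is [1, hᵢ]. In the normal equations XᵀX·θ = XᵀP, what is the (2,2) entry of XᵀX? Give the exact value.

Row 2 ↔ basis h, column 2 ↔ basis h, so (XᵀX)_{2,2} = Σᵢ (h)·(h) = (1)·(1) + (4)·(4) + (7)·(7) + (8)·(8) = 130.

130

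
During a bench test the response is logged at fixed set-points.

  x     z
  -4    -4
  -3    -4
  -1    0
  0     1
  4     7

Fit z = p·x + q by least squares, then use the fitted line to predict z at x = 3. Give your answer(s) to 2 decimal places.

ẑ = 5.48

The normal system AᵀA·[p, q]ᵀ = Aᵀz is [[42, -4]; [-4, 5]]·[p, q]ᵀ = [56, 0]ᵀ.
Determinant 42·5 − (-4)² = 194.
p = (56·5 − (-4)·0)/194 = 140/97; q = (42·0 − (-4)·56)/194 = 112/97.
At x = 3: ẑ = (140/97)·(3) + (112/97)·(1) = 532/97.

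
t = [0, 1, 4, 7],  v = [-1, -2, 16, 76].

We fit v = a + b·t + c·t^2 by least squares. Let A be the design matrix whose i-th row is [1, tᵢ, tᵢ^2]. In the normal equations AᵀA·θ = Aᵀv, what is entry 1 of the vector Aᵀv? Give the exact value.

Entry 1 ↔ basis 1, so (Aᵀv)_{1} = Σᵢ vᵢ = (1)·(-1) + (1)·(-2) + (1)·(16) + (1)·(76) = 89.

89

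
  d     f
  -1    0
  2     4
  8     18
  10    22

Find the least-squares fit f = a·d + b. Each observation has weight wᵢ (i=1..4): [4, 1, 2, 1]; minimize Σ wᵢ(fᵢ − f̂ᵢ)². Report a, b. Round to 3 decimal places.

Sums needed: Σwᵢ·d·d = 236, Σwᵢ·d = 24, Σwᵢ·1 = 8.
And Σwᵢ·d·f = 516, Σwᵢ·f = 62.
det = 236·8 − 24² = 1312.
a = (516·8 − 24·62)/1312 = 165/82; b = (236·62 − 24·516)/1312 = 281/164.

a = 2.012, b = 1.713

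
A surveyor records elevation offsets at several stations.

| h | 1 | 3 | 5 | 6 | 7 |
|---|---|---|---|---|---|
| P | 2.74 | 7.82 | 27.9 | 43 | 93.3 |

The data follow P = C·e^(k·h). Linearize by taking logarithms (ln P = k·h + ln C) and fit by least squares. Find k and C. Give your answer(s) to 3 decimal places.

Linearized form: ln P = k·h + ln C. From the 5 transformed points,
Σh = 22.0000, Σ(h)² = 120.0000, Σln P = 14.6903, Σh·ln P = 78.1391.
Equations: 120.0000·k + 22.0000·ln C = 78.1391;  22.0000·k + 5·ln C = 14.6903.
Slope k = (n·Σh·ln P − Σh·Σln P)/(n·Σ(h)² − (Σh)²) = (5·78.1391 − 22.0000·14.6903)/116.0000 = 0.58197; ln C = (Σln P − k·Σh)/n = 0.37737, so C = exp(0.37737) = 1.45844.

k = 0.582, C = 1.458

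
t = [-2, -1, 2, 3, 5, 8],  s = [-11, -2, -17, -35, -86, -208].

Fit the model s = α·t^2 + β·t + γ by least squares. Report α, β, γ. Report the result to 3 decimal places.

α = -2.996, β = -1.824, γ = -1.853

From the data, Σt^2·t^2 = 4835, Σt^2·t = 663, Σt^2 = 107, Σt·t = 107, Σt = 15, Σ1 = 6.
Right-hand side: Σt^2·s = -15891, Σt·s = -2209, Σs = -359.
Normal equations: [[4835, 663, 107]; [663, 107, 15]; [107, 15, 6]]·[α, β, γ]ᵀ = [-15891, -2209, -359]ᵀ.
Solving the 3×3 system (Gaussian elimination) gives α = -422327/140984, β = -257125/140984, γ = -32654/17623.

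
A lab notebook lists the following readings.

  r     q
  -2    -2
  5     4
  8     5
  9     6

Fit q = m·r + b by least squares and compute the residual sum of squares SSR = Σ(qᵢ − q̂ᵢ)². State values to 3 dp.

From the data, Σr·r = 174, Σr = 20, Σ1 = 4.
For Aᵀq: Σr·q = 118, Σq = 13.
Normal equations: [[174, 20]; [20, 4]]·[m, b]ᵀ = [118, 13]ᵀ.
Eliminating b: 4·(row 1) − 20·(row 2) gives 296·m = 4·118 − 20·13 = 212, so m = 53/74.
Then b = (13 − 20·(53/74))/4 = -49/148.
Residuals: -35/148, 3/4, -59/148, -17/148; SSR = 117/148.

SSR = 0.791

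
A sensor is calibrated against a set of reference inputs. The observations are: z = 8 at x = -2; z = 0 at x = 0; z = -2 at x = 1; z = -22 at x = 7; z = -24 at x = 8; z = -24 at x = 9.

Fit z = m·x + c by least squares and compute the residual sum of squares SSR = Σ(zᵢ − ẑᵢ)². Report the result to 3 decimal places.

The normal system AᵀA·[m, c]ᵀ = Aᵀz is [[199, 23]; [23, 6]]·[m, c]ᵀ = [-580, -64]ᵀ.
det = 199·6 − 23² = 665.
m = ((-580)·6 − 23·(-64))/665 = -2008/665; c = (199·(-64) − 23·(-580))/665 = 604/665.
Residuals: 20/19, -604/665, 74/665, -62/35, -100/133, 1508/665; SSR = 7176/665.

SSR = 10.791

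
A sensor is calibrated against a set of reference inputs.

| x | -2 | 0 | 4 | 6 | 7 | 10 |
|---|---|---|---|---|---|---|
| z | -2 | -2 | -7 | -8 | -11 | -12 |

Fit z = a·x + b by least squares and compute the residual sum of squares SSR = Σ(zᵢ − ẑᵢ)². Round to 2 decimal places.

SSR = 4.37

From the data, Σx·x = 205, Σx = 25, Σ1 = 6.
And Σx·z = -269, Σz = -42.
Determinant 205·6 − 25² = 605.
a = ((-269)·6 − 25·(-42))/605 = -564/605; b = (205·(-42) − 25·(-269))/605 = -377/121.
Residuals: -453/605, 135/121, -94/605, 39/55, -822/605, 53/121; SSR = 2644/605.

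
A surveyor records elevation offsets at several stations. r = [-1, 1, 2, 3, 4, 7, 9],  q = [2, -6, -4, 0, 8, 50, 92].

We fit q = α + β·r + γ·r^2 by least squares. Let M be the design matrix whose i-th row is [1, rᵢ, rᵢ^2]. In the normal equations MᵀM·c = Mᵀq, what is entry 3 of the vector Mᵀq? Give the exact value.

10010

Entry 3 ↔ basis r^2, so (Mᵀq)_{3} = Σᵢ (r^2)·qᵢ = (1)·(2) + (1)·(-6) + (4)·(-4) + (9)·(0) + (16)·(8) + (49)·(50) + (81)·(92) = 10010.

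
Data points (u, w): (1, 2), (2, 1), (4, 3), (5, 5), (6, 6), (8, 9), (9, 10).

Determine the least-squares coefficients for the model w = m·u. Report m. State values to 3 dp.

With design matrix M, MᵀM = [[227]] and Mᵀw = [239]ᵀ.
m = 239/227 = 1.05286.

m = 1.053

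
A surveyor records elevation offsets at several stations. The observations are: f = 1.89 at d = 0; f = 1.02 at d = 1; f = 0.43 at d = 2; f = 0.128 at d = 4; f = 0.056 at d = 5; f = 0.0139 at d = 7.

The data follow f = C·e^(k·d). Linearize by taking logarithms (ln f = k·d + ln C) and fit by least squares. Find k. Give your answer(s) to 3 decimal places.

Let Y = ln f. Fitting Y = k·d + ln C by least squares:
Σd = 19.0000, Σ(d)² = 95.0000, Σln f = -9.4016, Σd·ln f = -54.2341.
Normal system: [[95.0000, 19.0000]; [19.0000, 6]]·[k, ln C]ᵀ = [-54.2341, -9.4016]ᵀ.
Solving (det = 209.0000): k = -0.70227, ln C = 0.65693.

k = -0.702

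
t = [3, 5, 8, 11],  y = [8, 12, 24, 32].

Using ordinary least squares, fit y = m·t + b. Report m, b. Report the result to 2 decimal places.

With design matrix X, XᵀX = [[219, 27]; [27, 4]] and Xᵀy = [628, 76]ᵀ.
Eliminating b: 4·(row 1) − 27·(row 2) gives 147·m = 4·628 − 27·76 = 460, so m = 460/147.
Then b = (76 − 27·(460/147))/4 = -104/49.

m = 3.13, b = -2.12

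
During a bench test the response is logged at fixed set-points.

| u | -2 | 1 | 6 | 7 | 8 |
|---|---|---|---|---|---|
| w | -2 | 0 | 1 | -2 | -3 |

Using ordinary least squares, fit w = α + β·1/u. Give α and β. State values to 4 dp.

α = -1.4670, β = 1.4286

From the data, Σ1 = 5, Σ1/u = 157/168, Σ1/u·1/u = 37081/28224.
Right-hand side: Σw = -6, Σ1/u·w = 85/168.
det = 5·(37081/28224) − (157/168)² = 40189/7056.
α = ((-6)·(37081/28224) − (157/168)·(85/168))/(40189/7056) = -235831/160756; β = (5·(85/168) − (157/168)·(-6))/(40189/7056) = 57414/40189.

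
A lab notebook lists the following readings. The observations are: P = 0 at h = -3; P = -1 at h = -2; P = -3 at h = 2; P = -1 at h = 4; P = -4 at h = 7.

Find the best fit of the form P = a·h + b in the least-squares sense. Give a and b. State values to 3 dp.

a = -0.312, b = -1.301

The normal equations are: 82·a + 8·b = -36;  8·a + 5·b = -9.
Determinant 82·5 − 8² = 346.
a = ((-36)·5 − 8·(-9))/346 = -54/173; b = (82·(-9) − 8·(-36))/346 = -225/173.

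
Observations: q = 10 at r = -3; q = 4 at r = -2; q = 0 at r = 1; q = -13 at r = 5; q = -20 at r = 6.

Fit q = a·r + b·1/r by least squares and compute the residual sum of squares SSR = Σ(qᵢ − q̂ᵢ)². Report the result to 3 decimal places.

SSR = 10.117

From the data, Σr·r = 75, Σr·1/r = 5, Σ1/r·1/r = 643/450.
And Σr·q = -223, Σ1/r·q = -169/15.
Normal equations: [[75, 5]; [5, 643/450]]·[a, b]ᵀ = [-223, -169/15]ᵀ.
Eliminating b: (643/450)·(row 1) − 5·(row 2) gives (493/6)·a = (643/450)·(-223) − 5·(-169/15) = -118039/450, so a = -118039/36975.
Then b = ((-169/15) − 5·(-118039/36975))/(643/450) = 1620/493.
Residuals: 18711/12325, -27428/36975, -3461/36975, 17044/7395, -17172/12325; SSR = 374078/36975.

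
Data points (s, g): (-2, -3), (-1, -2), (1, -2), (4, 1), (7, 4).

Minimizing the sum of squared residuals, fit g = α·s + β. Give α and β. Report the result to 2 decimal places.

The normal equations are: 71·α + 9·β = 38;  9·α + 5·β = -2.
(Σs·s = 71, Σs = 9, Σ1 = 5, Σs·g = 38, Σg = -2.)
Eliminating β: 5·(row 1) − 9·(row 2) gives 274·α = 5·38 − 9·(-2) = 208, so α = 104/137.
Then β = ((-2) − 9·(104/137))/5 = -242/137.

α = 0.76, β = -1.77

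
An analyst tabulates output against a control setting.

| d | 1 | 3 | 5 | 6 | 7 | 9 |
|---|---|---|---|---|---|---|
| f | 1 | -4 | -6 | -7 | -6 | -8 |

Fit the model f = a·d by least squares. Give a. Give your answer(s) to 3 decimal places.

Forming XᵀX = [[201]] and Xᵀf = [-197]ᵀ gives XᵀX·[a]ᵀ = Xᵀf.
a = (-197)/201 = -0.9801.

a = -0.980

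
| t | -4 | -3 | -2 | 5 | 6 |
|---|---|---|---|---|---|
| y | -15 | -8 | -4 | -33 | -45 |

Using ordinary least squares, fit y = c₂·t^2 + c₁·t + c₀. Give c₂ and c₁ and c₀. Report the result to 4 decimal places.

c₂ = -1.0539, c₁ = -0.9406, c₀ = -1.6539

Setting ∂/∂c₂ … = 0 gives: 2274·c₂ + 242·c₁ + 90·c₀ = -2773;  242·c₂ + 90·c₁ + 2·c₀ = -343;  90·c₂ + 2·c₁ + 5·c₀ = -105.
(Σt^2·t^2 = 2274, Σt^2·t = 242, Σt^2 = 90, Σt·t = 90, Σt = 2, Σ1 = 5, Σt^2·y = -2773, Σt·y = -343, Σy = -105.)
Inverting the 3×3 Gram matrix, [c₂, c₁, c₀]ᵀ = [-20947/19876, -18695/19876, -8218/4969]ᵀ.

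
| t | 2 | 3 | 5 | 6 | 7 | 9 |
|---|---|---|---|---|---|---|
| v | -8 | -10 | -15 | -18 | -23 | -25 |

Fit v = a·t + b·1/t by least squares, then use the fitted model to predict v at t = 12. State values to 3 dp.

v̂ = -34.939

The normal system AᵀA·[a, b]ᵀ = Aᵀv is [[204, 6]; [6, 91613/198450]]·[a, b]ᵀ = [-615, -1222/63]ᵀ.
Δ = 204·(91613/198450) − 6² = 1924142/33075.
a = ((-615)·(91613/198450) − 6·(-1222/63))/(1924142/33075) = -11082065/3848284; b = (204·(-1222/63) − 6·(-615))/(1924142/33075) = -4414725/962071.
At t = 12: v̂ = (-11082065/3848284)·(12) + (-4414725/962071)·(1/12) = -12223305/349844.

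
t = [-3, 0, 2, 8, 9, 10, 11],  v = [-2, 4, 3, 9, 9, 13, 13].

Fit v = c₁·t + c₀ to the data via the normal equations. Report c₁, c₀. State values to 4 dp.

c₁ = 0.9759, c₀ = 1.8419

Forming XᵀX = [[379, 37]; [37, 7]] and Xᵀv = [438, 49]ᵀ gives XᵀX·[c₁, c₀]ᵀ = Xᵀv.
Determinant 379·7 − 37² = 1284.
c₁ = (438·7 − 37·49)/1284 = 1253/1284; c₀ = (379·49 − 37·438)/1284 = 2365/1284.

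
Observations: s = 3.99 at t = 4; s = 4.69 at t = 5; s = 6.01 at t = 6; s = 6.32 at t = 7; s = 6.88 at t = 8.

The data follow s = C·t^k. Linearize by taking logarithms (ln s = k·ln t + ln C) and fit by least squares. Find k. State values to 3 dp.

With ln sᵢ as the transformed response and ln tᵢ as the regressor:
Σln t = 8.8128, Σ(ln t)² = 15.8331, Σln s = 8.4950, Σln t·ln s = 15.2172.
Normal system: [[15.8331, 8.8128]; [8.8128, 5]]·[k, ln C]ᵀ = [15.2172, 8.4950]ᵀ.
Solving (det = 1.4995): k = 0.81416, ln C = 0.26399.

k = 0.814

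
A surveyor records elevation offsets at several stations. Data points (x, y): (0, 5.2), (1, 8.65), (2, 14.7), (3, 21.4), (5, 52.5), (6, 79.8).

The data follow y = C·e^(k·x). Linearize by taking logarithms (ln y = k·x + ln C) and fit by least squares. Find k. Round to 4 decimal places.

Let Y = ln y. Fitting Y = k·x + ln C by least squares:
Σx = 17.0000, Σ(x)² = 75.0000, Σln y = 17.8978, Σx·ln y = 62.8046.
Equations: 75.0000·k + 17.0000·ln C = 62.8046;  17.0000·k + 6·ln C = 17.8978.
Δ = 75.0000·6 − (17.0000)² = 161.0000; k = (62.8046·6 − 17.0000·17.8978)/161.0000 = 0.45072, ln C = (75.0000·17.8978 − 17.0000·62.8046)/161.0000 = 1.70594.

k = 0.4507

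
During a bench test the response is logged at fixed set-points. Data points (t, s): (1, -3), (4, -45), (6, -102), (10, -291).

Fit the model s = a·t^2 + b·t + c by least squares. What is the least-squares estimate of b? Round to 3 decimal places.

b = 1.346

Normal-equation sums: Σt^2·t^2 = 11553, Σt^2·t = 1281, Σt^2 = 153, Σt·t = 153, Σt = 21, Σ1 = 4.
And Σt^2·s = -33495, Σt·s = -3705, Σs = -441.
Normal equations: [[11553, 1281, 153]; [1281, 153, 21]; [153, 21, 4]]·[a, b, c]ᵀ = [-33495, -3705, -441]ᵀ.
Inverting the 3×3 Gram matrix, [a, b, c]ᵀ = [-10409/3436, 4625/3436, -1239/859]ᵀ.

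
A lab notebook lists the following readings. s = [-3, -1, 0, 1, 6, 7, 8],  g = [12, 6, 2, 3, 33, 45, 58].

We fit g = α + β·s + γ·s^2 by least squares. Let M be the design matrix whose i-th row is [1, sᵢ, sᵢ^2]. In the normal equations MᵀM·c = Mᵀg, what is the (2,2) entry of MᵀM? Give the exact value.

Row 2 ↔ basis s, column 2 ↔ basis s, so (MᵀM)_{2,2} = Σᵢ (s)·(s) = (-3)·(-3) + (-1)·(-1) + (0)·(0) + (1)·(1) + (6)·(6) + (7)·(7) + (8)·(8) = 160.

160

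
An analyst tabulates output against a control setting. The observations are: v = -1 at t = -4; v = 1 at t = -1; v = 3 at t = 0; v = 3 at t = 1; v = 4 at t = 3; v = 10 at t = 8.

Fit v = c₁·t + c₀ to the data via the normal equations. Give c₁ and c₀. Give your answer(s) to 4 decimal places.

From the data, Σt·t = 91, Σt = 7, Σ1 = 6.
Right-hand side: Σt·v = 98, Σv = 20.
Eliminating c₀: 6·(row 1) − 7·(row 2) gives 497·c₁ = 6·98 − 7·20 = 448, so c₁ = 64/71.
Then c₀ = (20 − 7·(64/71))/6 = 162/71.

c₁ = 0.9014, c₀ = 2.2817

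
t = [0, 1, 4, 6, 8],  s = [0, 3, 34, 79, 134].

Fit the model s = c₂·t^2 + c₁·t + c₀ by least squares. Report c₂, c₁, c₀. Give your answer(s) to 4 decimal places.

c₂ = 1.9877, c₁ = 0.9480, c₀ = -0.1156

Entries of XᵀX: Σt^2·t^2 = 5649, Σt^2·t = 793, Σt^2 = 117, Σt·t = 117, Σt = 19, Σ1 = 5.
For Xᵀs: Σt^2·s = 11967, Σt·s = 1685, Σs = 250.
XᵀX·[c₂, c₁, c₀]ᵀ = Xᵀs becomes [[5649, 793, 117]; [793, 117, 19]; [117, 19, 5]]·[c₂, c₁, c₀]ᵀ = [11967, 1685, 250]ᵀ.
Row-reducing yields c₂ = 44919/22598, c₁ = 21423/22598, c₀ = -1306/11299.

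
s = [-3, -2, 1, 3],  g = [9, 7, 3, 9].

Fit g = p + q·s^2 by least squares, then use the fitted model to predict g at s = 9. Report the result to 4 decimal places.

Normal-equation sums: Σ1 = 4, Σs^2 = 23, Σs^2·s^2 = 179.
For Aᵀg: Σg = 28, Σs^2·g = 193.
AᵀA·[p, q]ᵀ = Aᵀg becomes [[4, 23]; [23, 179]]·[p, q]ᵀ = [28, 193]ᵀ.
det = 4·179 − 23² = 187.
p = (28·179 − 23·193)/187 = 573/187; q = (4·193 − 23·28)/187 = 128/187.
At s = 9: ĝ = (573/187)·(1) + (128/187)·(81) = 10941/187.

ĝ = 58.5080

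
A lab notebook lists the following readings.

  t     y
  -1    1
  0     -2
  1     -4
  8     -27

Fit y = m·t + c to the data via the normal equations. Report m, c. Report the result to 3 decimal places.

From the data, Σt·t = 66, Σt = 8, Σ1 = 4.
Moment sums: Σt·y = -221, Σy = -32.
MᵀM·[m, c]ᵀ = Mᵀy becomes [[66, 8]; [8, 4]]·[m, c]ᵀ = [-221, -32]ᵀ.
det = 66·4 − 8² = 200.
m = ((-221)·4 − 8·(-32))/200 = -157/50; c = (66·(-32) − 8·(-221))/200 = -43/25.

m = -3.140, c = -1.720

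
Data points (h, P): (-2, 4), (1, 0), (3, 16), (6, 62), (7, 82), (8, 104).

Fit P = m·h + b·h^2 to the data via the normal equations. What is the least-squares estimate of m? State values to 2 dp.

Compute the Gram sums: Σh·h = 163, Σh·h^2 = 1091, Σh^2·h^2 = 7891.
For XᵀP: Σh·P = 1818, Σh^2·P = 13066.
XᵀX·[m, b]ᵀ = XᵀP becomes [[163, 1091]; [1091, 7891]]·[m, b]ᵀ = [1818, 13066]ᵀ.
det = 163·7891 − 1091² = 95952.
m = (1818·7891 − 1091·13066)/95952 = 5677/5997; b = (163·13066 − 1091·1818)/95952 = 9145/5997.

m = 0.95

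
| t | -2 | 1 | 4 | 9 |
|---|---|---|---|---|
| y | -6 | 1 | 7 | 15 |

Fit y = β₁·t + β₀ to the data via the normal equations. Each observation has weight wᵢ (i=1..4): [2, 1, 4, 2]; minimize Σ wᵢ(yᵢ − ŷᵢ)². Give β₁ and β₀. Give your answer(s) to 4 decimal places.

The normal equations are: 235·β₁ + 31·β₀ = 407;  31·β₁ + 9·β₀ = 47.
Eliminating β₀: 9·(row 1) − 31·(row 2) gives 1154·β₁ = 9·407 − 31·47 = 2206, so β₁ = 1103/577.
Then β₀ = (47 − 31·(1103/577))/9 = -786/577.

β₁ = 1.9116, β₀ = -1.3622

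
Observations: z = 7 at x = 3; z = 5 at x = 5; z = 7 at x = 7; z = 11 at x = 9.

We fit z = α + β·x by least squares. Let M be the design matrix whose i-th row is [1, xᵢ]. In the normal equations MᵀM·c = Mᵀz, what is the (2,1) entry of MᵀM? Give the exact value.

24

Row 2 ↔ basis x, column 1 ↔ basis 1, so (MᵀM)_{2,1} = Σᵢ x = (3)·(1) + (5)·(1) + (7)·(1) + (9)·(1) = 24.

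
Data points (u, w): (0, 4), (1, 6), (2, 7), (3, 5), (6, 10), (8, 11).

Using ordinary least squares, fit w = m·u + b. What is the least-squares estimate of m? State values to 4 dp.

m = 0.8380

Forming MᵀM = [[114, 20]; [20, 6]] and Mᵀw = [183, 43]ᵀ gives MᵀM·[m, b]ᵀ = Mᵀw.
Determinant 114·6 − 20² = 284.
m = (183·6 − 20·43)/284 = 119/142; b = (114·43 − 20·183)/284 = 621/142.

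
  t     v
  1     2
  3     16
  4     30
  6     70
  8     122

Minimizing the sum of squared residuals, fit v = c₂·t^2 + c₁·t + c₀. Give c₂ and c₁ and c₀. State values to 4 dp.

c₂ = 1.9225, c₁ = -0.0211, c₀ = -0.3542

XᵀX·[c₂, c₁, c₀]ᵀ = Xᵀv reads: 5730·c₂ + 820·c₁ + 126·c₀ = 10954;  820·c₂ + 126·c₁ + 22·c₀ = 1566;  126·c₂ + 22·c₁ + 5·c₀ = 240.
(Σt^2·t^2 = 5730, Σt^2·t = 820, Σt^2 = 126, Σt·t = 126, Σt = 22, Σ1 = 5, Σt^2·v = 10954, Σt·v = 1566, Σv = 240.)
Row-reducing yields c₂ = 9749/5071, c₁ = -107/5071, c₀ = -1796/5071.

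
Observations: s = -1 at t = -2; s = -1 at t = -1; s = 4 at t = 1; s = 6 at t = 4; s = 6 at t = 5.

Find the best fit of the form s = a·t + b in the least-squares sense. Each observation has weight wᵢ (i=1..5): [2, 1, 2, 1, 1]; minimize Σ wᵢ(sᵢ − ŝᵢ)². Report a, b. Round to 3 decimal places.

MᵀWM·[a, b]ᵀ = MᵀWs reads: 52·a + 6·b = 67;  6·a + 7·b = 17.
det = 52·7 − 6² = 328.
a = (67·7 − 6·17)/328 = 367/328; b = (52·17 − 6·67)/328 = 241/164.

a = 1.119, b = 1.470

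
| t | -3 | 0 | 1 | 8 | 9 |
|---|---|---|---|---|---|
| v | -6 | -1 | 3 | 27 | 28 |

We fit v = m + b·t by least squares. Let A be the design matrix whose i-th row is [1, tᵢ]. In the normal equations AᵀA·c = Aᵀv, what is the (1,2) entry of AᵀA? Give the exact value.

15

Row 1 ↔ basis 1, column 2 ↔ basis t, so (AᵀA)_{1,2} = Σᵢ t = (1)·(-3) + (1)·(0) + (1)·(1) + (1)·(8) + (1)·(9) = 15.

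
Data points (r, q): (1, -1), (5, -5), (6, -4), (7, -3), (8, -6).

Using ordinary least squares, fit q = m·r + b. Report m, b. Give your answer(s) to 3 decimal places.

m = -0.562, b = -0.767

Entries of AᵀA: Σr·r = 175, Σr = 27, Σ1 = 5.
Moment sums: Σr·q = -119, Σq = -19.
AᵀA·[m, b]ᵀ = Aᵀq becomes [[175, 27]; [27, 5]]·[m, b]ᵀ = [-119, -19]ᵀ.
det = 175·5 − 27² = 146.
m = ((-119)·5 − 27·(-19))/146 = -41/73; b = (175·(-19) − 27·(-119))/146 = -56/73.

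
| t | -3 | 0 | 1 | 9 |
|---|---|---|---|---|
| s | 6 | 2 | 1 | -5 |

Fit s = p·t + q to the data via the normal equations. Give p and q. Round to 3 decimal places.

p = -0.876, q = 2.533

With design matrix M, MᵀM = [[91, 7]; [7, 4]] and Mᵀs = [-62, 4]ᵀ.
Determinant 91·4 − 7² = 315.
p = ((-62)·4 − 7·4)/315 = -92/105; q = (91·4 − 7·(-62))/315 = 38/15.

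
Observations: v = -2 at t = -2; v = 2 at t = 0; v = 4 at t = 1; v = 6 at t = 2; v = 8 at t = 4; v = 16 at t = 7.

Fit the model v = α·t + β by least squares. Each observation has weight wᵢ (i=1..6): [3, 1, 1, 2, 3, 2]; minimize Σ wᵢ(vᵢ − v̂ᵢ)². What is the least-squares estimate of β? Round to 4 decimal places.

β = 1.7085

From the data, Σwᵢ·t·t = 167, Σwᵢ·t = 25, Σwᵢ·1 = 12.
Moment sums: Σwᵢ·t·v = 360, Σwᵢ·v = 68.
Normal equations: [[167, 25]; [25, 12]]·[α, β]ᵀ = [360, 68]ᵀ.
Eliminating β: 12·(row 1) − 25·(row 2) gives 1379·α = 12·360 − 25·68 = 2620, so α = 2620/1379.
Then β = (68 − 25·(2620/1379))/12 = 2356/1379.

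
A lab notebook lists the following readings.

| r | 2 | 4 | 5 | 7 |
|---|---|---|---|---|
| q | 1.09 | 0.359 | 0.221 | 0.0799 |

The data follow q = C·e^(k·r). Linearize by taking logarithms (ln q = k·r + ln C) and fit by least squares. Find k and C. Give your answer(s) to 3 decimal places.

With ln qᵢ as the transformed response and rᵢ as the regressor:
Σr = 18.0000, Σ(r)² = 94.0000, Σln q = -4.9748, Σr·ln q = -29.1622.
Normal system: [[94.0000, 18.0000]; [18.0000, 4]]·[k, ln C]ᵀ = [-29.1622, -4.9748]ᵀ.
Solving (det = 52.0000): k = -0.52119, ln C = 1.10165, so C = exp(1.10165) = 3.00912.

k = -0.521, C = 3.009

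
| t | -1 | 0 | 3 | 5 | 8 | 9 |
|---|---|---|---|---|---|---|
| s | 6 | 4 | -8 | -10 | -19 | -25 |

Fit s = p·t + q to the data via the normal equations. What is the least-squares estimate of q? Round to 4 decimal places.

q = 3.1905

With design matrix X, XᵀX = [[180, 24]; [24, 6]] and Xᵀs = [-457, -52]ᵀ.
Eliminating q: 6·(row 1) − 24·(row 2) gives 504·p = 6·(-457) − 24·(-52) = -1494, so p = -83/28.
Then q = ((-52) − 24·(-83/28))/6 = 67/21.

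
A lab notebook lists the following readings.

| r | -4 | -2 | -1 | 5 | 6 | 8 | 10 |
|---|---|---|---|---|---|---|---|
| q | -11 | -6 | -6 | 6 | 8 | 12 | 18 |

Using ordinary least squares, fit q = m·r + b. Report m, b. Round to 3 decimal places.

Compute the Gram sums: Σr·r = 246, Σr = 22, Σ1 = 7.
And Σr·q = 416, Σq = 21.
So MᵀM·[m, b]ᵀ = Mᵀq: [[246, 22]; [22, 7]]·[m, b]ᵀ = [416, 21]ᵀ.
Determinant 246·7 − 22² = 1238.
m = (416·7 − 22·21)/1238 = 1225/619; b = (246·21 − 22·416)/1238 = -1993/619.

m = 1.979, b = -3.220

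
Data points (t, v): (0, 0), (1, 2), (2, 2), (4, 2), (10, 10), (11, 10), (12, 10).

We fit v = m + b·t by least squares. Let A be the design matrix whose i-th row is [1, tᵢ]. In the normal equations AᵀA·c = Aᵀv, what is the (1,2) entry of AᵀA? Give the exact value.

Row 1 ↔ basis 1, column 2 ↔ basis t, so (AᵀA)_{1,2} = Σᵢ t = (1)·(0) + (1)·(1) + (1)·(2) + (1)·(4) + (1)·(10) + (1)·(11) + (1)·(12) = 40.

40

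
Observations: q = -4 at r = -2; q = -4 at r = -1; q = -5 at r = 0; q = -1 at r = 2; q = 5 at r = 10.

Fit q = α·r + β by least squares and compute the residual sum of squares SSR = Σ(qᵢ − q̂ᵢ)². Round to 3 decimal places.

SSR = 4.231

Normal-equation sums: Σr·r = 109, Σr = 9, Σ1 = 5.
Right-hand side: Σr·q = 60, Σq = -9.
So XᵀX·[α, β]ᵀ = Xᵀq: [[109, 9]; [9, 5]]·[α, β]ᵀ = [60, -9]ᵀ.
Eliminating β: 5·(row 1) − 9·(row 2) gives 464·α = 5·60 − 9·(-9) = 381, so α = 381/464.
Then β = ((-9) − 9·(381/464))/5 = -1521/464.
Residuals: 427/464, 23/232, -799/464, 295/464, 31/464; SSR = 1963/464.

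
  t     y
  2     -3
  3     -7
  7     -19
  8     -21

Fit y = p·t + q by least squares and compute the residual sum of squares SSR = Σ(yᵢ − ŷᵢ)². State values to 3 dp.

Forming XᵀX = [[126, 20]; [20, 4]] and Xᵀy = [-328, -50]ᵀ gives XᵀX·[p, q]ᵀ = Xᵀy.
Δ = 126·4 − 20² = 104.
p = ((-328)·4 − 20·(-50))/104 = -3; q = (126·(-50) − 20·(-328))/104 = 5/2.
Residuals: 1/2, -1/2, -1/2, 1/2; SSR = 1.

SSR = 1.000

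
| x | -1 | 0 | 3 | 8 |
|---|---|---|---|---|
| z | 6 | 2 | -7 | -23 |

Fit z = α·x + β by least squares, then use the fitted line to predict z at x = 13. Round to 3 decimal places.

ẑ = -38.929

With design matrix A, AᵀA = [[74, 10]; [10, 4]] and Aᵀz = [-211, -22]ᵀ.
Determinant 74·4 − 10² = 196.
α = ((-211)·4 − 10·(-22))/196 = -156/49; β = (74·(-22) − 10·(-211))/196 = 241/98.
At x = 13: ẑ = (-156/49)·(13) + (241/98)·(1) = -545/14.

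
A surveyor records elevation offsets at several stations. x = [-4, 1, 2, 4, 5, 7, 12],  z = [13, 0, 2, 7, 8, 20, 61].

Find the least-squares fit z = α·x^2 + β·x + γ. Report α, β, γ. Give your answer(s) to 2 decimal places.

α = 0.49, β = -0.87, γ = 1.46

Sums needed: Σx^2·x^2 = 24291, Σx^2·x = 2205, Σx^2 = 255, Σx·x = 255, Σx = 27, Σ1 = 7.
Moment sums: Σx^2·z = 10292, Σx·z = 892, Σz = 111.
So MᵀM·[α, β, γ]ᵀ = Mᵀz: [[24291, 2205, 255]; [2205, 255, 27]; [255, 27, 7]]·[α, β, γ]ᵀ = [10292, 892, 111]ᵀ.
Inverting the 3×3 Gram matrix, [α, β, γ]ᵀ = [438727/899766, -87287/99974, 219271/149961]ᵀ.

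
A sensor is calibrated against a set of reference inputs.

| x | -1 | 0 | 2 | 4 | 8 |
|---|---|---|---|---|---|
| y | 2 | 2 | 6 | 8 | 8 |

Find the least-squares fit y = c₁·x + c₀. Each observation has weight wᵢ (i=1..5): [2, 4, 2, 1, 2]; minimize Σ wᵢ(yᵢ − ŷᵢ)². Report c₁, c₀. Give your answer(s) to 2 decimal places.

c₁ = 0.76, c₀ = 2.84

Compute the Gram sums: Σwᵢ·x·x = 154, Σwᵢ·x = 22, Σwᵢ·1 = 11.
Moment sums: Σwᵢ·x·y = 180, Σwᵢ·y = 48.
det = 154·11 − 22² = 1210.
c₁ = (180·11 − 22·48)/1210 = 42/55; c₀ = (154·48 − 22·180)/1210 = 156/55.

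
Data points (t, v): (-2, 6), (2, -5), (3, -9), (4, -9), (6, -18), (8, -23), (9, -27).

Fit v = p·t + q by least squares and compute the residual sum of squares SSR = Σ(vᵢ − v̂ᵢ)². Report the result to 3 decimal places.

SSR = 7.425

Forming MᵀM = [[214, 30]; [30, 7]] and Mᵀv = [-620, -85]ᵀ gives MᵀM·[p, q]ᵀ = Mᵀv.
Δ = 214·7 − 30² = 598.
p = ((-620)·7 − 30·(-85))/598 = -895/299; q = (214·(-85) − 30·(-620))/598 = 205/299.
Residuals: -201/299, 90/299, -211/299, 684/299, -217/299, 6/23, -223/299; SSR = 2220/299.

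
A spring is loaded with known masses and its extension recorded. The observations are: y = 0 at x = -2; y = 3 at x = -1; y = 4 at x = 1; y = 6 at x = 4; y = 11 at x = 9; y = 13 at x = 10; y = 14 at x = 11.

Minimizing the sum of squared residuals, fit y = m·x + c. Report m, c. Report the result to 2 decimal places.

AᵀA·[m, c]ᵀ = Aᵀy reads: 324·m + 32·c = 408;  32·m + 7·c = 51.
Determinant 324·7 − 32² = 1244.
m = (408·7 − 32·51)/1244 = 306/311; c = (324·51 − 32·408)/1244 = 867/311.

m = 0.98, c = 2.79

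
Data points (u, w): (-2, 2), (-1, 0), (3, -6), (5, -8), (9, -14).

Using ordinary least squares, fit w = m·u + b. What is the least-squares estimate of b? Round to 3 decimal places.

Sums needed: Σu·u = 120, Σu = 14, Σ1 = 5.
Right-hand side: Σu·w = -188, Σw = -26.
Eliminating b: 5·(row 1) − 14·(row 2) gives 404·m = 5·(-188) − 14·(-26) = -576, so m = -144/101.
Then b = ((-26) − 14·(-144/101))/5 = -122/101.

b = -1.208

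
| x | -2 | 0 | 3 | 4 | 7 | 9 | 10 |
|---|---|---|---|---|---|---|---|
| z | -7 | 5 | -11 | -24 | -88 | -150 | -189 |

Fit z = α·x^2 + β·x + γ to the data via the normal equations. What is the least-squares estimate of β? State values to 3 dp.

β = 1.227

Setting ∂/∂α … = 0 gives: 19315·α + 2155·β + 259·γ = -35873;  2155·α + 259·β + 31·γ = -3971;  259·α + 31·β + 7·γ = -464.
(Σx^2·x^2 = 19315, Σx^2·x = 2155, Σx^2 = 259, Σx·x = 259, Σx = 31, Σ1 = 7, Σx^2·z = -35873, Σx·z = -3971, Σz = -464.)
Inverting the 3×3 Gram matrix, [α, β, γ]ᵀ = [-67121/32756, 40199/32756, 67099/16378]ᵀ.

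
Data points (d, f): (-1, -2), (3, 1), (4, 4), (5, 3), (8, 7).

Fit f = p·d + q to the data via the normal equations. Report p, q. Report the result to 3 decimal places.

Setting ∂/∂p … = 0 gives: 115·p + 19·q = 92;  19·p + 5·q = 13.
(Σd·d = 115, Σd = 19, Σ1 = 5, Σd·f = 92, Σf = 13.)
Δ = 115·5 − 19² = 214.
p = (92·5 − 19·13)/214 = 213/214; q = (115·13 − 19·92)/214 = -253/214.

p = 0.995, q = -1.182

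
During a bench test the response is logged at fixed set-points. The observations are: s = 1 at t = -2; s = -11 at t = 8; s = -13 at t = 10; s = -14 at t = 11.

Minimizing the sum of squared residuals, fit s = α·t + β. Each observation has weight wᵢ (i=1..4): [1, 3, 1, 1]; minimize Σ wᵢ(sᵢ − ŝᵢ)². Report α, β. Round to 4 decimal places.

α = -1.1685, β = -1.4594

Compute the Gram sums: Σwᵢ·t·t = 417, Σwᵢ·t = 43, Σwᵢ·1 = 6.
Right-hand side: Σwᵢ·t·s = -550, Σwᵢ·s = -59.
XᵀWX·[α, β]ᵀ = XᵀWs becomes [[417, 43]; [43, 6]]·[α, β]ᵀ = [-550, -59]ᵀ.
Determinant 417·6 − 43² = 653.
α = ((-550)·6 − 43·(-59))/653 = -763/653; β = (417·(-59) − 43·(-550))/653 = -953/653.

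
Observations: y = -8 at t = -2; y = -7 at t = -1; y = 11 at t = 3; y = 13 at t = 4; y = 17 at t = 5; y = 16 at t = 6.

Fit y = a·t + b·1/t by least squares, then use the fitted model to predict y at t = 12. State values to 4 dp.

The normal system AᵀA·[a, b]ᵀ = Aᵀy is [[91, 6]; [6, 5369/3600]]·[a, b]ᵀ = [289, 1439/60]ᵀ.
Eliminating b: (5369/3600)·(row 1) − 6·(row 2) gives (358979/3600)·a = (5369/3600)·289 − 6·(1439/60) = 1033601/3600, so a = 1033601/358979.
Then b = ((1439/60) − 6·(1033601/358979))/(5369/3600) = 1614540/358979.
At t = 12: ŷ = (1033601/358979)·(12) + (1614540/358979)·(1/12) = 12537757/358979.

ŷ = 34.9262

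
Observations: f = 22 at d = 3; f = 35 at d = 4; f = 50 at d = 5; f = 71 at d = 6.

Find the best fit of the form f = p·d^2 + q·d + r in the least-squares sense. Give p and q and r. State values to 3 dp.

Entries of XᵀX: Σd^2·d^2 = 2258, Σd^2·d = 432, Σd^2 = 86, Σd·d = 86, Σd = 18, Σ1 = 4.
Moment sums: Σd^2·f = 4564, Σd·f = 882, Σf = 178.
Row-reducing yields p = 2, q = -9/5, r = 48/5.

p = 2.000, q = -1.800, r = 9.600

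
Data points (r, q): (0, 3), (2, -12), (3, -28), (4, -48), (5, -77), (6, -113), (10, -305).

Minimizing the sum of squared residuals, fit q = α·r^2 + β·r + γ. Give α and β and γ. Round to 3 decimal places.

From the data, Σr^2·r^2 = 12274, Σr^2·r = 1440, Σr^2 = 190, Σr·r = 190, Σr = 30, Σ1 = 7.
Moment sums: Σr^2·q = -37561, Σr·q = -4413, Σq = -580.
Solving the 3×3 system (Gaussian elimination) gives α = -31343/10654, β = -75009/53270, γ = 16136/5327.

α = -2.942, β = -1.408, γ = 3.029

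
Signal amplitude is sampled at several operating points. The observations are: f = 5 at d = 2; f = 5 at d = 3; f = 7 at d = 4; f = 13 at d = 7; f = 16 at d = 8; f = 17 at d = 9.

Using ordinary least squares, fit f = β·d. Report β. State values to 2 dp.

MᵀM·[β]ᵀ = Mᵀf reads: 223·β = 425.
(Σd·d = 223, Σd·f = 425.)
β = 425/223 = 1.90583.

β = 1.91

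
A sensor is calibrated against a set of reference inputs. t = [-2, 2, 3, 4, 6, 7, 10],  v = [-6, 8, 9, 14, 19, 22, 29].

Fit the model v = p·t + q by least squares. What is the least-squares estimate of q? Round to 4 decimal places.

The normal equations are: 218·p + 30·q = 669;  30·p + 7·q = 95.
(Σt·t = 218, Σt = 30, Σ1 = 7, Σt·v = 669, Σv = 95.)
det = 218·7 − 30² = 626.
p = (669·7 − 30·95)/626 = 1833/626; q = (218·95 − 30·669)/626 = 320/313.

q = 1.0224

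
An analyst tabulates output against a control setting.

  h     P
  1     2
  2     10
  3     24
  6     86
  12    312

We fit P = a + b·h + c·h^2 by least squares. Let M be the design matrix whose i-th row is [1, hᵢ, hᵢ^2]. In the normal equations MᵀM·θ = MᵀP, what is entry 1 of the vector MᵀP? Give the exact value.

434

Entry 1 ↔ basis 1, so (MᵀP)_{1} = Σᵢ Pᵢ = (1)·(2) + (1)·(10) + (1)·(24) + (1)·(86) + (1)·(312) = 434.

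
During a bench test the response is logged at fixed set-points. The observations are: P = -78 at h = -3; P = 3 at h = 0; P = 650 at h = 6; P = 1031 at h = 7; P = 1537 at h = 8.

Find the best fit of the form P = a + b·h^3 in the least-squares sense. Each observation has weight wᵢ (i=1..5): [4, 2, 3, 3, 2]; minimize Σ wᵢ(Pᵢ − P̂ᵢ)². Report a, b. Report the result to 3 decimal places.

Setting ∂/∂a … = 0 gives: 14·a + 2593·b = 7811;  2593·a + 1020119·b = 3064411.
(Σwᵢ·1 = 14, Σwᵢ·h^3 = 2593, Σwᵢ·h^3·h^3 = 1020119, Σwᵢ·P = 7811, Σwᵢ·h^3·P = 3064411.)
Δ = 14·1020119 − 2593² = 7558017.
a = (7811·1020119 − 2593·3064411)/7558017 = 7377262/2519339; b = (14·3064411 − 2593·7811)/7558017 = 7549277/2519339.

a = 2.928, b = 2.997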